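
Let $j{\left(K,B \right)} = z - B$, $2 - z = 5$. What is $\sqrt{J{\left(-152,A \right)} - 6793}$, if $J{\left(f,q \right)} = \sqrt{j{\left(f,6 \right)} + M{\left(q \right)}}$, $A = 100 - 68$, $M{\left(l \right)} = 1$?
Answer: $\sqrt{-6793 + 2 i \sqrt{2}} \approx 0.0172 + 82.42 i$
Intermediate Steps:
$z = -3$ ($z = 2 - 5 = -3$)
$j{\left(K,B \right)} = -3 - B$
$A = 32$ ($A = 100 - 68 = 32$)
$J{\left(f,q \right)} = 2 i \sqrt{2}$ ($J{\left(f,q \right)} = \sqrt{\left(-3 - 6\right) + 1} = \sqrt{-9 + 1} = \sqrt{-8} = 2 i \sqrt{2}$)
$\sqrt{J{\left(-152,A \right)} - 6793} = \sqrt{2 i \sqrt{2} - 6793} = \sqrt{-6793 + 2 i \sqrt{2}}$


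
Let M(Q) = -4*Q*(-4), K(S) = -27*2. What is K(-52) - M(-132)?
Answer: 2058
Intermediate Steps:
K(S) = -54
M(Q) = 16*Q
K(-52) - M(-132) = -54 - 16*(-132) = -54 - 1*(-2112) = -54 + 2112 = 2058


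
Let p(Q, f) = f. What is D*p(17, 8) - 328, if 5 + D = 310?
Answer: 2112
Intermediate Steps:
D = 305 (D = -5 + 310 = 305)
D*p(17, 8) - 328 = 305*8 - 328 = 2440 - 328 = 2112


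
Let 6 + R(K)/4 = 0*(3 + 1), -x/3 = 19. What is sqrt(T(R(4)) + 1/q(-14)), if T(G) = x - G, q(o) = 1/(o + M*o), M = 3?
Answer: I*sqrt(89) ≈ 9.434*I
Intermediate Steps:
x = -57 (x = -3*19 = -57)
R(K) = -24 (R(K) = -24 + 4*(0*(3 + 1)) = -24 + 4*(0*4) = -24 + 4*0 = -24 + 0 = -24)
q(o) = 1/(4*o) (q(o) = 1/(o + 3*o) = 1/(4*o))
T(G) = -57 - G
sqrt(T(R(4)) + 1/q(-14)) = sqrt((-57 - 1*(-24)) + 1/((1/4)/(-14))) = sqrt((-57 + 24) + 1/((1/4)*(-1/14))) = sqrt(-33 + 1/(-1/56)) = sqrt(-33 - 56) = sqrt(-89) = I*sqrt(89)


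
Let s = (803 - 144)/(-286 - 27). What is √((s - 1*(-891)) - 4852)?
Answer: 6*I*√10785041/313 ≈ 62.953*I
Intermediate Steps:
s = -659/313 (s = 659/(-313) = 659*(-1/313) = -659/313 ≈ -2.1054)
√((s - 1*(-891)) - 4852) = √((-659/313 - 1*(-891)) - 4852) = √((-659/313 + 891) - 4852) = √(278224/313 - 4852) = √(-1240452/313) = 6*I*√10785041/313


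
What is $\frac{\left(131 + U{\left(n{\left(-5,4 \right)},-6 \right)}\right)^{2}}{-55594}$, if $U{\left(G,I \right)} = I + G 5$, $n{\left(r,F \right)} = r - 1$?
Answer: $- \frac{25}{154} \approx -0.16234$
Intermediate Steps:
$n{\left(r,F \right)} = -1 + r$
$U{\left(G,I \right)} = I + 5 G$
$\frac{\left(131 + U{\left(n{\left(-5,4 \right)},-6 \right)}\right)^{2}}{-55594} = \frac{\left(131 + \left(-6 + 5 \left(-1 - 5\right)\right)\right)^{2}}{-55594} = \left(131 + \left(-6 + 5 \left(-6\right)\right)\right)^{2} \left(- \frac{1}{55594}\right) = \left(131 - 36\right)^{2} \left(- \frac{1}{55594}\right) = 95^{2} \left(- \frac{1}{55594}\right) = 9025 \left(- \frac{1}{55594}\right) = - \frac{25}{154}$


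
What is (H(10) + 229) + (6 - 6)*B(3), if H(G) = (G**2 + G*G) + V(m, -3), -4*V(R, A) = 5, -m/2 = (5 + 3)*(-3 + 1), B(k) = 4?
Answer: 1711/4 ≈ 427.75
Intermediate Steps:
m = 32 (m = -2*(5 + 3)*(-3 + 1) = -16*(-2) = -2*(-16) = 32)
V(R, A) = -5/4 (V(R, A) = -1/4*5 = -5/4)
H(G) = -5/4 + 2*G**2 (H(G) = (G**2 + G*G) - 5/4 = (G**2 + G**2) - 5/4 = 2*G**2 - 5/4 = -5/4 + 2*G**2)
(H(10) + 229) + (6 - 6)*B(3) = ((-5/4 + 2*10**2) + 229) + (6 - 6)*4 = ((-5/4 + 2*100) + 229) + 0*4 = ((-5/4 + 200) + 229) + 0 = (795/4 + 229) + 0 = 1711/4 + 0 = 1711/4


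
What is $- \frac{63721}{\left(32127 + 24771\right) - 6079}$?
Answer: $- \frac{63721}{50819} \approx -1.2539$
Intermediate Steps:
$- \frac{63721}{\left(32127 + 24771\right) - 6079} = - \frac{63721}{56898 - 6079} = - \frac{63721}{50819}$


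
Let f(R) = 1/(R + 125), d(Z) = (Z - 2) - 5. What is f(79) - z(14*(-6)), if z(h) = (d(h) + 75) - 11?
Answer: 5509/204 ≈ 27.005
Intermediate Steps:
d(Z) = -7 + Z (d(Z) = (-2 + Z) - 5 = -7 + Z)
z(h) = 57 + h (z(h) = ((-7 + h) + 75) - 11 = (68 + h) - 11 = 57 + h)
f(R) = 1/(125 + R)
f(79) - z(14*(-6)) = 1/(125 + 79) - (57 + 14*(-6)) = 1/204 - (57 - 84) = 1/204 - 1*(-27) = 1/204 + 27 = 5509/204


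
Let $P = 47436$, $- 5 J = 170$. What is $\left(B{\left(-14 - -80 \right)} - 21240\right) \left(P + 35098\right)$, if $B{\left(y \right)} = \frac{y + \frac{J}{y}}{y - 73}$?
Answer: $- \frac{405126474934}{231} \approx -1.7538 \cdot 10^{9}$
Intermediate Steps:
$J = -34$ ($J = \left(- \frac{1}{5}\right) 170 = -34$)
$B{\left(y \right)} = \frac{y - \frac{34}{y}}{-73 + y}$ ($B{\left(y \right)} = \frac{y - \frac{34}{y}}{y - 73} = \frac{y - \frac{34}{y}}{-73 + y}$)
$\left(B{\left(-14 - -80 \right)} - 21240\right) \left(P + 35098\right) = \left(\frac{-34 + \left(-14 - -80\right)^{2}}{\left(-14 - -80\right) \left(-73 - -66\right)} - 21240\right) \left(47436 + 35098\right) = \left(\frac{-34 + \left(-14 + 80\right)^{2}}{\left(-14 + 80\right) \left(-73 + \left(-14 + 80\right)\right)} - 21240\right) 82534 = \left(\frac{-34 + 66^{2}}{66 \left(-73 + 66\right)} - 21240\right) 82534 = \left(\frac{-34 + 4356}{66 \left(-7\right)} - 21240\right) 82534 = \left(\frac{1}{66} \left(- \frac{1}{7}\right) 4322 - 21240\right) 82534 = \left(- \frac{2161}{231} - 21240\right) 82534 = \left(- \frac{4908601}{231}\right) 82534 = - \frac{405126474934}{231}$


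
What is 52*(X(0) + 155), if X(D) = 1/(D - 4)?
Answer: 8047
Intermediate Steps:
X(D) = 1/(-4 + D)
52*(X(0) + 155) = 52*(1/(-4 + 0) + 155) = 52*(1/(-4) + 155) = 52*(-¼ + 155) = 52*(619/4) = 8047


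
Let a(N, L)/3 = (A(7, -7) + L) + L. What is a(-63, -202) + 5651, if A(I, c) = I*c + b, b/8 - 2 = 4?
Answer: 4436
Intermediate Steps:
b = 48 (b = 16 + 8*4 = 16 + 32 = 48)
A(I, c) = 48 + I*c (A(I, c) = I*c + 48 = 48 + I*c)
a(N, L) = -3 + 6*L (a(N, L) = 3*(((48 + 7*(-7)) + L) + L) = 3*(((48 - 49) + L) + L) = 3*((-1 + L) + L) = 3*(-1 + 2*L) = -3 + 6*L)
a(-63, -202) + 5651 = (-3 + 6*(-202)) + 5651 = (-3 - 1212) + 5651 = -1215 + 5651 = 4436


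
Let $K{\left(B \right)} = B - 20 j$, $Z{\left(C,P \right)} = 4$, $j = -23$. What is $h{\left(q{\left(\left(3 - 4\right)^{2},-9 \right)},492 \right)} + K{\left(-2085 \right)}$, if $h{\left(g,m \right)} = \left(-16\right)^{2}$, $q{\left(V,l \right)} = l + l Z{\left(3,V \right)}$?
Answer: $-1369$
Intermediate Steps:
$q{\left(V,l \right)} = 5 l$ ($q{\left(V,l \right)} = l + l 4 = l + 4 l = 5 l$)
$h{\left(g,m \right)} = 256$
$K{\left(B \right)} = 460 + B$ ($K{\left(B \right)} = B - -460 = B + 460 = 460 + B$)
$h{\left(q{\left(\left(3 - 4\right)^{2},-9 \right)},492 \right)} + K{\left(-2085 \right)} = 256 + \left(460 - 2085\right) = 256 - 1625 = -1369$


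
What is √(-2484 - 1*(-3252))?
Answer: 16*√3 ≈ 27.713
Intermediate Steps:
√(-2484 - 1*(-3252)) = √(-2484 + 3252) = √768 = 16*√3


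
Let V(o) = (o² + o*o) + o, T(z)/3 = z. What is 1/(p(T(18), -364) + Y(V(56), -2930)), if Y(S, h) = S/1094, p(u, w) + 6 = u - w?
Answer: 547/228528 ≈ 0.0023936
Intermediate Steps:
T(z) = 3*z
p(u, w) = -6 + u - w (p(u, w) = -6 + (u - w) = -6 + u - w)
V(o) = o + 2*o² (V(o) = (o² + o²) + o = 2*o² + o = o + 2*o²)
Y(S, h) = S/1094 (Y(S, h) = S*(1/1094) = S/1094)
1/(p(T(18), -364) + Y(V(56), -2930)) = 1/((-6 + 3*18 - 1*(-364)) + (56*(1 + 2*56))/1094) = 1/((-6 + 54 + 364) + (56*(1 + 112))/1094) = 1/(412 + (56*113)/1094) = 1/(412 + (1/1094)*6328) = 1/(412 + 3164/547) = 1/(228528/547) = 547/228528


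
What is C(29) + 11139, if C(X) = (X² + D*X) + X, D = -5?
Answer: 11864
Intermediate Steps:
C(X) = X² - 4*X (C(X) = (X² - 5*X) + X = X² - 4*X)
C(29) + 11139 = 29*(-4 + 29) + 11139 = 29*25 + 11139 = 725 + 11139 = 11864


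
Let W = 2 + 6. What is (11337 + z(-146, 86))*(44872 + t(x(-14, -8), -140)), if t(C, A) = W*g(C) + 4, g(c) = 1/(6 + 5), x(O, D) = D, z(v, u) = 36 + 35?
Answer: 5631490752/11 ≈ 5.1195e+8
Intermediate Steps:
W = 8
z(v, u) = 71
g(c) = 1/11
t(C, A) = 52/11 (t(C, A) = 8*(1/11) + 4 = 8/11 + 4 = 52/11)
(11337 + z(-146, 86))*(44872 + t(x(-14, -8), -140)) = (11337 + 71)*(44872 + 52/11) = 11408*(493644/11) = 5631490752/11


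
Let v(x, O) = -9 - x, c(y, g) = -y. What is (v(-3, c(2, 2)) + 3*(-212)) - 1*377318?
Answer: -377960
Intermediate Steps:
(v(-3, c(2, 2)) + 3*(-212)) - 1*377318 = ((-9 - 1*(-3)) + 3*(-212)) - 1*377318 = ((-9 + 3) - 636) - 377318 = (-6 - 636) - 377318 = -642 - 377318 = -377960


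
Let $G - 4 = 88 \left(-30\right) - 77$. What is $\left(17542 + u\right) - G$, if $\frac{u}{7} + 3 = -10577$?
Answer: $-53805$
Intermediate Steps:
$G = -2713$ ($G = 4 + \left(88 \left(-30\right) - 77\right) = 4 - 2717 = -2713$)
$u = -74060$ ($u = -21 + 7 \left(-10577\right) = -21 - 74039 = -74060$)
$\left(17542 + u\right) - G = \left(17542 - 74060\right) - -2713 = -56518 + 2713 = -53805$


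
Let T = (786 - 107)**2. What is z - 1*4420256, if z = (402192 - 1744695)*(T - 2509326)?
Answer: 2749824337099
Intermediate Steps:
T = 461041 (T = 679**2 = 461041)
z = 2749828757355 (z = (402192 - 1744695)*(461041 - 2509326) = -1342503*(-2048285) = 2749828757355)
z - 1*4420256 = 2749828757355 - 1*4420256 = 2749828757355 - 4420256 = 2749824337099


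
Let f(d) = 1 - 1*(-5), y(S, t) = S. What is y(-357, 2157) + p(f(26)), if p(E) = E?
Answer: -351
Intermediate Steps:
f(d) = 6 (f(d) = 1 + 5 = 6)
y(-357, 2157) + p(f(26)) = -357 + 6 = -351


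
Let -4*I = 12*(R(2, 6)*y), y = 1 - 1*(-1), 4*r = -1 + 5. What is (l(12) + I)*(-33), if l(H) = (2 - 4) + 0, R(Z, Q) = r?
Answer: 264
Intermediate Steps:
r = 1 (r = (-1 + 5)/4 = (¼)*4 = 1)
R(Z, Q) = 1
y = 2 (y = 1 + 1 = 2)
I = -6 (I = -3*1*2 = -3*2 = -¼*24 = -6)
l(H) = -2 (l(H) = -2 + 0 = -2)
(l(12) + I)*(-33) = (-2 - 6)*(-33) = -8*(-33) = 264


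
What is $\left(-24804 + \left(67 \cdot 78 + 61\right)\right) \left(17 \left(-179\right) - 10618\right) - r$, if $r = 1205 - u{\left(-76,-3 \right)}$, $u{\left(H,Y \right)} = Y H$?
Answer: $266620760$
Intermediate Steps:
$u{\left(H,Y \right)} = H Y$
$r = 977$ ($r = 1205 - \left(-76\right) \left(-3\right) = 1205 - 228 = 977$)
$\left(-24804 + \left(67 \cdot 78 + 61\right)\right) \left(17 \left(-179\right) - 10618\right) - r = \left(-24804 + \left(67 \cdot 78 + 61\right)\right) \left(17 \left(-179\right) - 10618\right) - 977 = \left(-24804 + \left(5226 + 61\right)\right) \left(-3043 - 10618\right) - 977 = \left(-24804 + 5287\right) \left(-13661\right) - 977 = \left(-19517\right) \left(-13661\right) - 977 = 266621737 - 977 = 266620760$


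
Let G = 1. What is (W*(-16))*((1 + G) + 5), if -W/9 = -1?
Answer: -1008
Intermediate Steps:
W = 9 (W = -9*(-1) = 9)
(W*(-16))*((1 + G) + 5) = (9*(-16))*((1 + 1) + 5) = -144*(2 + 5) = -144*7 = -1008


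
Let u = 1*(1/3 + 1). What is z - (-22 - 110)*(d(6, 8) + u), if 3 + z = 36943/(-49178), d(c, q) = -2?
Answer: -4512141/49178 ≈ -91.751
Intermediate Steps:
u = 4/3 (u = 1*(⅓ + 1) = 1*(4/3) = 4/3 ≈ 1.3333)
z = -184477/49178 (z = -3 + 36943/(-49178) = -3 + 36943*(-1/49178) = -3 - 36943/49178 = -184477/49178 ≈ -3.7512)
z - (-22 - 110)*(d(6, 8) + u) = -184477/49178 - (-22 - 110)*(-2 + 4/3) = -184477/49178 - (-132)*(-2)/3 = -184477/49178 - 1*88 = -184477/49178 - 88 = -4512141/49178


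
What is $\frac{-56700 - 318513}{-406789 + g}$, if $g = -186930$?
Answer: $\frac{375213}{593719} \approx 0.63197$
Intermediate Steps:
$\frac{-56700 - 318513}{-406789 + g} = \frac{-56700 - 318513}{-406789 - 186930} = - \frac{375213}{-593719} = \left(-375213\right) \left(- \frac{1}{593719}\right) = \frac{375213}{593719}$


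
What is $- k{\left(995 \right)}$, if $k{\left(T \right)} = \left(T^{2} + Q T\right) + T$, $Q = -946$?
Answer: $-49750$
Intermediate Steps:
$k{\left(T \right)} = T^{2} - 945 T$ ($k{\left(T \right)} = \left(T^{2} - 946 T\right) + T = T^{2} - 945 T$)
$- k{\left(995 \right)} = - 995 \left(-945 + 995\right) = - 995 \cdot 50 = \left(-1\right) 49750 = -49750$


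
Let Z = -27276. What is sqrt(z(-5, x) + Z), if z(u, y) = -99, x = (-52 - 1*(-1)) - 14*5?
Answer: 5*I*sqrt(1095) ≈ 165.45*I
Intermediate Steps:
x = -121 (x = (-52 + 1) - 70 = -51 - 70 = -121)
sqrt(z(-5, x) + Z) = sqrt(-99 - 27276) = sqrt(-27375) = 5*I*sqrt(1095)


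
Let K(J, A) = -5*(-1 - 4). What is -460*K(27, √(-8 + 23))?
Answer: -11500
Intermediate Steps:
K(J, A) = 25 (K(J, A) = -5*(-5) = 25)
-460*K(27, √(-8 + 23)) = -460*25 = -11500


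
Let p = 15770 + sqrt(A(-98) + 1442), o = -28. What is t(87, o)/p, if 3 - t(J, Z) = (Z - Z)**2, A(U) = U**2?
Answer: 23655/124340927 - 3*sqrt(11046)/248681854 ≈ 0.00018898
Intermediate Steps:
t(J, Z) = 3 (t(J, Z) = 3 - (Z - Z)**2 = 3 - 1*0**2 = 3 - 1*0 = 3 + 0 = 3)
p = 15770 + sqrt(11046) (p = 15770 + sqrt((-98)**2 + 1442) = 15770 + sqrt(9604 + 1442) = 15770 + sqrt(11046) ≈ 15875.)
t(87, o)/p = 3/(15770 + sqrt(11046))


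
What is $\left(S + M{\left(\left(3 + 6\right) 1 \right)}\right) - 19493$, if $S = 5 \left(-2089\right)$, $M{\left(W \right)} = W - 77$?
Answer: $-30006$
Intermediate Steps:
$M{\left(W \right)} = -77 + W$ ($M{\left(W \right)} = W - 77 = -77 + W$)
$S = -10445$
$\left(S + M{\left(\left(3 + 6\right) 1 \right)}\right) - 19493 = \left(-10445 - \left(77 - \left(3 + 6\right) 1\right)\right) - 19493 = \left(-10445 + \left(-77 + 9 \cdot 1\right)\right) - 19493 = \left(-10445 + \left(-77 + 9\right)\right) - 19493 = \left(-10445 - 68\right) - 19493 = -10513 - 19493 = -30006$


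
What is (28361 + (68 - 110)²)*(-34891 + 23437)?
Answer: -345051750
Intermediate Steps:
(28361 + (68 - 110)²)*(-34891 + 23437) = (28361 + (-42)²)*(-11454) = (28361 + 1764)*(-11454) = 30125*(-11454) = -345051750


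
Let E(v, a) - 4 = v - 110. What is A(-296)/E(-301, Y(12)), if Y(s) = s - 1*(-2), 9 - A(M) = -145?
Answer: -14/37 ≈ -0.37838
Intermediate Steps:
A(M) = 154 (A(M) = 9 - 1*(-145) = 9 + 145 = 154)
Y(s) = 2 + s (Y(s) = s + 2 = 2 + s)
E(v, a) = -106 + v (E(v, a) = 4 + (v - 110) = 4 + (-110 + v) = -106 + v)
A(-296)/E(-301, Y(12)) = 154/(-106 - 301) = 154/(-407) = 154*(-1/407) = -14/37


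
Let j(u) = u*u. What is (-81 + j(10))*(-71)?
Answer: -1349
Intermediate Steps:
j(u) = u²
(-81 + j(10))*(-71) = (-81 + 10²)*(-71) = (-81 + 100)*(-71) = 19*(-71) = -1349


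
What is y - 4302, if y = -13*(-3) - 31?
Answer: -4294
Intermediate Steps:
y = 8 (y = 39 - 31 = 8)
y - 4302 = 8 - 4302 = -4294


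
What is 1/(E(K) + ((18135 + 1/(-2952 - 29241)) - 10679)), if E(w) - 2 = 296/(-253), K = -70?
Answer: 8144829/60734605301 ≈ 0.00013411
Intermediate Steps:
E(w) = 210/253 (E(w) = 2 + 296/(-253) = 2 + 296*(-1/253) = 2 - 296/253 = 210/253)
1/(E(K) + ((18135 + 1/(-2952 - 29241)) - 10679)) = 1/(210/253 + ((18135 + 1/(-2952 - 29241)) - 10679)) = 1/(210/253 + ((18135 + 1/(-32193)) - 10679)) = 1/(210/253 + ((18135 - 1/32193) - 10679)) = 1/(210/253 + (583820054/32193 - 10679)) = 1/(210/253 + 240031007/32193) = 1/(60734605301/8144829) = 8144829/60734605301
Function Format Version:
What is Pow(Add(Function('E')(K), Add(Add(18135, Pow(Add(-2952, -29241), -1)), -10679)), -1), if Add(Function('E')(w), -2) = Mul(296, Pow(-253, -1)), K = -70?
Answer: Rational(8144829, 60734605301) ≈ 0.00013411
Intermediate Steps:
Function('E')(w) = Rational(210, 253) (Function('E')(w) = Add(2, Mul(296, Pow(-253, -1))) = Add(2, Mul(296, Rational(-1, 253))) = Add(2, Rational(-296, 253)) = Rational(210, 253))
Pow(Add(Function('E')(K), Add(Add(18135, Pow(Add(-2952, -29241), -1)), -10679)), -1) = Pow(Add(Rational(210, 253), Add(Add(18135, Pow(Add(-2952, -29241), -1)), -10679)), -1) = Pow(Add(Rational(210, 253), Add(Add(18135, Pow(-32193, -1)), -10679)), -1) = Pow(Add(Rational(210, 253), Add(Add(18135, Rational(-1, 32193)), -10679)), -1) = Pow(Add(Rational(210, 253), Add(Rational(583820054, 32193), -10679)), -1) = Pow(Add(Rational(210, 253), Rational(240031007, 32193)), -1) = Pow(Rational(60734605301, 8144829), -1) = Rational(8144829, 60734605301)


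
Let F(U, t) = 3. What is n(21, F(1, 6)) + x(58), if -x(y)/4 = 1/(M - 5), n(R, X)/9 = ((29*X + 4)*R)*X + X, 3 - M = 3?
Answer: 258124/5 ≈ 51625.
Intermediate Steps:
M = 0 (M = 3 - 1*3 = 3 - 3 = 0)
n(R, X) = 9*X + 9*R*X*(4 + 29*X) (n(R, X) = 9*(((29*X + 4)*R)*X + X) = 9*(((4 + 29*X)*R)*X + X) = 9*((R*(4 + 29*X))*X + X) = 9*(R*X*(4 + 29*X) + X) = 9*(X + R*X*(4 + 29*X)) = 9*X + 9*R*X*(4 + 29*X))
x(y) = ⅘ (x(y) = -4/(0 - 5) = -4/(-5) = -4*(-⅕) = ⅘)
n(21, F(1, 6)) + x(58) = 9*3*(1 + 4*21 + 29*21*3) + ⅘ = 9*3*(1 + 84 + 1827) + ⅘ = 9*3*1912 + ⅘ = 51624 + ⅘ = 258124/5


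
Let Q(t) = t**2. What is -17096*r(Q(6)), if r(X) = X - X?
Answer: 0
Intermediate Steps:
r(X) = 0
-17096*r(Q(6)) = -17096*0 = 0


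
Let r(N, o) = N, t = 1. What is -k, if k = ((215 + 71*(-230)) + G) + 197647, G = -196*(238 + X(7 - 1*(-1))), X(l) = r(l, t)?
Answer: -133316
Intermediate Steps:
X(l) = l
G = -48216 (G = -196*(238 + (7 - 1*(-1))) = -196*(238 + (7 + 1)) = -196*(238 + 8) = -196*246 = -48216)
k = 133316 (k = ((215 + 71*(-230)) - 48216) + 197647 = ((215 - 16330) - 48216) + 197647 = (-16115 - 48216) + 197647 = -64331 + 197647 = 133316)
-k = -1*133316 = -133316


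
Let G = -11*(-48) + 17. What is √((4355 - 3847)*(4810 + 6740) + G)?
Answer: √5867945 ≈ 2422.4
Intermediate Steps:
G = 545 (G = 528 + 17 = 545)
√((4355 - 3847)*(4810 + 6740) + G) = √((4355 - 3847)*(4810 + 6740) + 545) = √(508*11550 + 545) = √(5867400 + 545) = √5867945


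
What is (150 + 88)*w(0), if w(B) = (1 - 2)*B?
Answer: 0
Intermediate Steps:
w(B) = -B
(150 + 88)*w(0) = (150 + 88)*(-1*0) = 238*0 = 0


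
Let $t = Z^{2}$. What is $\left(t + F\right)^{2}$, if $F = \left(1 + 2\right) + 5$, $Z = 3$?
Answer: $289$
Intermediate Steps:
$F = 8$ ($F = 3 + 5 = 8$)
$t = 9$ ($t = 3^{2} = 9$)
$\left(t + F\right)^{2} = \left(9 + 8\right)^{2} = 17^{2} = 289$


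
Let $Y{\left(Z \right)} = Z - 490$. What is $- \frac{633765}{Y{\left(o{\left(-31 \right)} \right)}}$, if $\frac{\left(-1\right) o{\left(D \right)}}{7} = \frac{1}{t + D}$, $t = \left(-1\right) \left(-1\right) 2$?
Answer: $\frac{18379185}{14203} \approx 1294.0$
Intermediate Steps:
$t = 2$ ($t = 1 \cdot 2 = 2$)
$o{\left(D \right)} = - \frac{7}{2 + D}$
$Y{\left(Z \right)} = -490 + Z$
$- \frac{633765}{Y{\left(o{\left(-31 \right)} \right)}} = - \frac{633765}{-490 - \frac{7}{2 - 31}} = - \frac{633765}{-490 - \frac{7}{-29}} = - \frac{633765}{-490 - - \frac{7}{29}} = - \frac{633765}{-490 + \frac{7}{29}} = - \frac{633765}{- \frac{14203}{29}} = \left(-633765\right) \left(- \frac{29}{14203}\right) = \frac{18379185}{14203}$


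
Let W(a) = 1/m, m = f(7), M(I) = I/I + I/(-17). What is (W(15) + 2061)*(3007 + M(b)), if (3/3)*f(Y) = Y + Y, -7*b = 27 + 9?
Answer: 5164871870/833 ≈ 6.2003e+6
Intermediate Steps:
b = -36/7 (b = -(27 + 9)/7 = -1/7*36 = -36/7 ≈ -5.1429)
f(Y) = 2*Y (f(Y) = Y + Y = 2*Y)
M(I) = 1 - I/17 (M(I) = 1 + I*(-1/17) = 1 - I/17)
m = 14 (m = 2*7 = 14)
W(a) = 1/14
(W(15) + 2061)*(3007 + M(b)) = (1/14 + 2061)*(3007 + (1 - 1/17*(-36/7))) = 28855*(3007 + (1 + 36/119))/14 = 28855*(3007 + 155/119)/14 = (28855/14)*(357988/119) = 5164871870/833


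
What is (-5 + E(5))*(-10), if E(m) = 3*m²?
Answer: -700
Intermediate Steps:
(-5 + E(5))*(-10) = (-5 + 3*5²)*(-10) = (-5 + 3*25)*(-10) = (-5 + 75)*(-10) = 70*(-10) = -700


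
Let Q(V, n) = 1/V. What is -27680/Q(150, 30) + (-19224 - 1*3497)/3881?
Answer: -16113934721/3881 ≈ -4.1520e+6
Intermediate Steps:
-27680/Q(150, 30) + (-19224 - 1*3497)/3881 = -27680/(1/150) + (-19224 - 1*3497)/3881 = -27680/1/150 + (-19224 - 3497)*(1/3881) = -27680*150 - 22721*1/3881 = -4152000 - 22721/3881 = -16113934721/3881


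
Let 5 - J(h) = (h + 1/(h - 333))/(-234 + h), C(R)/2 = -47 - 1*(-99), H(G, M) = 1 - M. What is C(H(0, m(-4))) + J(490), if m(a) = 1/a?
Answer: 4303997/40192 ≈ 107.09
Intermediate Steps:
m(a) = 1/a
C(R) = 104 (C(R) = 2*(-47 - 1*(-99)) = 2*(-47 + 99) = 2*52 = 104)
J(h) = 5 - (h + 1/(-333 + h))/(-234 + h) (J(h) = 5 - (h + 1/(h - 333))/(-234 + h) = 5 - (h + 1/(-333 + h))/(-234 + h))
C(H(0, m(-4))) + J(490) = 104 + (389609 - 2502*490 + 4*490**2)/(77922 + 490**2 - 567*490) = 104 + (389609 - 1225980 + 4*240100)/(77922 + 240100 - 277830) = 104 + (389609 - 1225980 + 960400)/40192 = 104 + (1/40192)*124029 = 104 + 124029/40192 = 4303997/40192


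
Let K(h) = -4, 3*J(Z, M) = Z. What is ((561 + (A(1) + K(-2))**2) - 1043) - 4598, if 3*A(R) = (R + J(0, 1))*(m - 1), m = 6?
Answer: -45671/9 ≈ -5074.6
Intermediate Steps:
J(Z, M) = Z/3
A(R) = 5*R/3 (A(R) = ((R + (1/3)*0)*(6 - 1))/3 = ((R + 0)*5)/3 = (R*5)/3 = (5*R)/3 = 5*R/3)
((561 + (A(1) + K(-2))**2) - 1043) - 4598 = ((561 + ((5/3)*1 - 4)**2) - 1043) - 4598 = ((561 + (5/3 - 4)**2) - 1043) - 4598 = ((561 + (-7/3)**2) - 1043) - 4598 = ((561 + 49/9) - 1043) - 4598 = (5098/9 - 1043) - 4598 = -4289/9 - 4598 = -45671/9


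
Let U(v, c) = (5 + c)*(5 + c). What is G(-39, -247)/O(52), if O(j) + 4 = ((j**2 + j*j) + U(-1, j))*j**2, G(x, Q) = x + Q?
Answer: -143/11704262 ≈ -1.2218e-5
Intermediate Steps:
U(v, c) = (5 + c)**2
G(x, Q) = Q + x
O(j) = -4 + j**2*((5 + j)**2 + 2*j**2) (O(j) = -4 + ((j**2 + j*j) + (5 + j)**2)*j**2 = -4 + ((j**2 + j**2) + (5 + j)**2)*j**2 = -4 + (2*j**2 + (5 + j)**2)*j**2 = -4 + ((5 + j)**2 + 2*j**2)*j**2 = -4 + j**2*((5 + j)**2 + 2*j**2))
G(-39, -247)/O(52) = (-247 - 39)/(-4 + 2*52**4 + 52**2*(5 + 52)**2) = -286/(-4 + 2*7311616 + 2704*57**2) = -286/(-4 + 14623232 + 2704*3249) = -286/(-4 + 14623232 + 8785296) = -286/23408524 = -286*1/23408524 = -143/11704262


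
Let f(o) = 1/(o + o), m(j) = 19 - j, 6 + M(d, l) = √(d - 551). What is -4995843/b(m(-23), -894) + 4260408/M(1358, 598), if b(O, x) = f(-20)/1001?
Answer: 51408631826856/257 + 1420136*√807/257 ≈ 2.0003e+11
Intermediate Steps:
M(d, l) = -6 + √(-551 + d) (M(d, l) = -6 + √(d - 551) = -6 + √(-551 + d))
f(o) = 1/(2*o)
b(O, x) = -1/40040 (b(O, x) = ((½)/(-20))/1001 = ((½)*(-1/20))*(1/1001) = -1/40*1/1001 = -1/40040)
-4995843/b(m(-23), -894) + 4260408/M(1358, 598) = -4995843/(-1/40040) + 4260408/(-6 + √(-551 + 1358)) = -4995843*(-40040) + 4260408/(-6 + √807) = 200033553720 + 4260408/(-6 + √807)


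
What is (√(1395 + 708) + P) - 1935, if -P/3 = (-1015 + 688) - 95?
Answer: -669 + √2103 ≈ -623.14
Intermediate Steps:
P = 1266 (P = -3*((-1015 + 688) - 95) = -3*(-327 - 95) = -3*(-422) = 1266)
(√(1395 + 708) + P) - 1935 = (√(1395 + 708) + 1266) - 1935 = (√2103 + 1266) - 1935 = (1266 + √2103) - 1935 = -669 + √2103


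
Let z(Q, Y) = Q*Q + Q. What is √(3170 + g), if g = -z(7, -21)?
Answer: 3*√346 ≈ 55.803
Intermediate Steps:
z(Q, Y) = Q + Q² (z(Q, Y) = Q² + Q = Q + Q²)
g = -56 (g = -7*(1 + 7) = -7*8 = -1*56 = -56)
√(3170 + g) = √(3170 - 56) = √3114 = 3*√346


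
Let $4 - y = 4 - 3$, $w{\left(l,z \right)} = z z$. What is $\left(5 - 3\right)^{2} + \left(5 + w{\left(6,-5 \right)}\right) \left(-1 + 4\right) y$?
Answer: $274$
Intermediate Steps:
$w{\left(l,z \right)} = z^{2}$
$y = 3$ ($y = 4 - \left(4 - 3\right) = 4 - 1 = 3$)
$\left(5 - 3\right)^{2} + \left(5 + w{\left(6,-5 \right)}\right) \left(-1 + 4\right) y = \left(5 - 3\right)^{2} + \left(5 + \left(-5\right)^{2}\right) \left(-1 + 4\right) 3 = 2^{2} + \left(5 + 25\right) 3 \cdot 3 = 4 + 30 \cdot 3 \cdot 3 = 4 + 90 \cdot 3 = 4 + 270 = 274$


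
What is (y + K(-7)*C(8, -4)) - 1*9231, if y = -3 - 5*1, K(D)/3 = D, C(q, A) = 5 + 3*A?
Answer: -9092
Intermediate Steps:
K(D) = 3*D
y = -8 (y = -3 - 5 = -8)
(y + K(-7)*C(8, -4)) - 1*9231 = (-8 + (3*(-7))*(5 + 3*(-4))) - 1*9231 = (-8 - 21*(5 - 12)) - 9231 = (-8 - 21*(-7)) - 9231 = (-8 + 147) - 9231 = 139 - 9231 = -9092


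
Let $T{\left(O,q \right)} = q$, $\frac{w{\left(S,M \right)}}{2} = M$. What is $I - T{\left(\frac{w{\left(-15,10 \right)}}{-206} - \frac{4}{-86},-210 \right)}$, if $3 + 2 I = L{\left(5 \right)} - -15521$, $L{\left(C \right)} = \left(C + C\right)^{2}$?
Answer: $8019$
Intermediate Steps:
$w{\left(S,M \right)} = 2 M$
$L{\left(C \right)} = 4 C^{2}$ ($L{\left(C \right)} = \left(2 C\right)^{2} = 4 C^{2}$)
$I = 7809$ ($I = - \frac{3}{2} + \frac{4 \cdot 5^{2} - -15521}{2} = - \frac{3}{2} + \frac{4 \cdot 25 + 15521}{2} = - \frac{3}{2} + \frac{100 + 15521}{2} = - \frac{3}{2} + \frac{1}{2} \cdot 15621 = - \frac{3}{2} + \frac{15621}{2} = 7809$)
$I - T{\left(\frac{w{\left(-15,10 \right)}}{-206} - \frac{4}{-86},-210 \right)} = 7809 - -210 = 7809 + 210 = 8019$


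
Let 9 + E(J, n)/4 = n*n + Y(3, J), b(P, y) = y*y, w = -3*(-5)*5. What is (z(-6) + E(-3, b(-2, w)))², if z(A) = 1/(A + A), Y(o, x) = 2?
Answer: 2306600538862613569/144 ≈ 1.6018e+16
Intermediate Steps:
w = 75 (w = 15*5 = 75)
b(P, y) = y²
z(A) = 1/(2*A)
E(J, n) = -28 + 4*n² (E(J, n) = -36 + 4*(n*n + 2) = -36 + 4*(n² + 2) = -36 + 4*(2 + n²) = -36 + (8 + 4*n²) = -28 + 4*n²)
(z(-6) + E(-3, b(-2, w)))² = ((½)/(-6) + (-28 + 4*(75²)²))² = ((½)*(-⅙) + (-28 + 4*5625²))² = (-1/12 + (-28 + 4*31640625))² = (-1/12 + (-28 + 126562500))² = (-1/12 + 126562472)² = (1518749663/12)² = 2306600538862613569/144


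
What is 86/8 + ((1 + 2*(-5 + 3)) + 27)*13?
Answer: 1291/4 ≈ 322.75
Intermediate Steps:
86/8 + ((1 + 2*(-5 + 3)) + 27)*13 = 86*(⅛) + ((1 + 2*(-2)) + 27)*13 = 43/4 + ((1 - 4) + 27)*13 = 43/4 + (-3 + 27)*13 = 43/4 + 24*13 = 43/4 + 312 = 1291/4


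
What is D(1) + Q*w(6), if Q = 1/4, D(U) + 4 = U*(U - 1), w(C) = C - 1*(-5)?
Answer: -5/4 ≈ -1.2500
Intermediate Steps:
w(C) = 5 + C (w(C) = C + 5 = 5 + C)
D(U) = -4 + U*(-1 + U) (D(U) = -4 + U*(U - 1) = -4 + U*(-1 + U))
Q = ¼ ≈ 0.25000
D(1) + Q*w(6) = (-4 + 1² - 1*1) + (5 + 6)/4 = (-4 + 1 - 1) + (¼)*11 = -4 + 11/4 = -5/4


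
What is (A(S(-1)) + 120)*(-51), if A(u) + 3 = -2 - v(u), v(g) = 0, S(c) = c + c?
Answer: -5865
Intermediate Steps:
S(c) = 2*c
A(u) = -5 (A(u) = -3 + (-2 - 1*0) = -3 + (-2 + 0) = -3 - 2 = -5)
(A(S(-1)) + 120)*(-51) = (-5 + 120)*(-51) = 115*(-51) = -5865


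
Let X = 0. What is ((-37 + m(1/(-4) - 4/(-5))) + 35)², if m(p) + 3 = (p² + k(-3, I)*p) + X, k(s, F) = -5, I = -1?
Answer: 8874441/160000 ≈ 55.465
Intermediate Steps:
m(p) = -3 + p² - 5*p (m(p) = -3 + ((p² - 5*p) + 0) = -3 + (p² - 5*p) = -3 + p² - 5*p)
((-37 + m(1/(-4) - 4/(-5))) + 35)² = ((-37 + (-3 + (1/(-4) - 4/(-5))² - 5*(1/(-4) - 4/(-5)))) + 35)² = ((-37 + (-3 + (1*(-¼) - 4*(-⅕))² - 5*(1*(-¼) - 4*(-⅕)))) + 35)² = ((-37 + (-3 + (-¼ + ⅘)² - 5*(-¼ + ⅘))) + 35)² = ((-37 + (-3 + (11/20)² - 5*11/20)) + 35)² = ((-37 + (-3 + 121/400 - 11/4)) + 35)² = ((-37 - 2179/400) + 35)² = (-16979/400 + 35)² = (-2979/400)² = 8874441/160000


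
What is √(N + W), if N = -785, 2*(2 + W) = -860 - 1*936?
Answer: I*√1685 ≈ 41.049*I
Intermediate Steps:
W = -900 (W = -2 + (-860 - 1*936)/2 = -2 + (-860 - 936)/2 = -2 + (½)*(-1796) = -2 - 898 = -900)
√(N + W) = √(-785 - 900) = √(-1685) = I*√1685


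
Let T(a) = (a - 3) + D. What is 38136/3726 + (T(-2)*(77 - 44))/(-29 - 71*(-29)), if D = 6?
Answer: 12923173/1260630 ≈ 10.251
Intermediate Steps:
T(a) = 3 + a (T(a) = (a - 3) + 6 = (-3 + a) + 6 = 3 + a)
38136/3726 + (T(-2)*(77 - 44))/(-29 - 71*(-29)) = 38136/3726 + ((3 - 2)*(77 - 44))/(-29 - 71*(-29)) = 38136*(1/3726) + (1*33)/(-29 + 2059) = 6356/621 + 33/2030 = 12923173/1260630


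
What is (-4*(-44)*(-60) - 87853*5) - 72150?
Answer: -521975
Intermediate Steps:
(-4*(-44)*(-60) - 87853*5) - 72150 = (176*(-60) - 439265) - 72150 = (-10560 - 439265) - 72150 = -449825 - 72150 = -521975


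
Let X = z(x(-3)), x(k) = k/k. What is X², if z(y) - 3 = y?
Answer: 16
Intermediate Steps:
x(k) = 1
z(y) = 3 + y
X = 4 (X = 3 + 1 = 4)
X² = 4² = 16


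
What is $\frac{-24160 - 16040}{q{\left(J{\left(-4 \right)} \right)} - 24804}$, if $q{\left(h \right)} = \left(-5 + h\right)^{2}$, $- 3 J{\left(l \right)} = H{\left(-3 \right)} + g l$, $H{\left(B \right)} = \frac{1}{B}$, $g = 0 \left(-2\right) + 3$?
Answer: $\frac{162810}{100453} \approx 1.6208$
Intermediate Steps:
$g = 3$ ($g = 0 + 3 = 3$)
$J{\left(l \right)} = \frac{1}{9} - l$ ($J{\left(l \right)} = - \frac{\frac{1}{-3} + 3 l}{3} = - \frac{- \frac{1}{3} + 3 l}{3} = \frac{1}{9} - l$)
$\frac{-24160 - 16040}{q{\left(J{\left(-4 \right)} \right)} - 24804} = \frac{-24160 - 16040}{\left(-5 + \left(\frac{1}{9} - -4\right)\right)^{2} - 24804} = - \frac{40200}{\left(-5 + \left(\frac{1}{9} + 4\right)\right)^{2} - 24804} = - \frac{40200}{\left(-5 + \frac{37}{9}\right)^{2} - 24804} = - \frac{40200}{\left(- \frac{8}{9}\right)^{2} - 24804} = - \frac{40200}{\frac{64}{81} - 24804} = - \frac{40200}{- \frac{2009060}{81}} = \left(-40200\right) \left(- \frac{81}{2009060}\right) = \frac{162810}{100453}$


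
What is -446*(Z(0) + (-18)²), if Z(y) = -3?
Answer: -143166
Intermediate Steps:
-446*(Z(0) + (-18)²) = -446*(-3 + (-18)²) = -446*(-3 + 324) = -446*321 = -143166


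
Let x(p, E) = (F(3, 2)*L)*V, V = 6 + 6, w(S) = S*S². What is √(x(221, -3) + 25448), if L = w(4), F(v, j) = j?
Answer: 2*√6746 ≈ 164.27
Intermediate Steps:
w(S) = S³
L = 64 (L = 4³ = 64)
V = 12
x(p, E) = 1536 (x(p, E) = (2*64)*12 = 128*12 = 1536)
√(x(221, -3) + 25448) = √(1536 + 25448) = √26984 = 2*√6746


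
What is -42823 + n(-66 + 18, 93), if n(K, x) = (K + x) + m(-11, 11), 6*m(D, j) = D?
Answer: -256679/6 ≈ -42780.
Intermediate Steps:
m(D, j) = D/6
n(K, x) = -11/6 + K + x (n(K, x) = (K + x) + (⅙)*(-11) = (K + x) - 11/6 = -11/6 + K + x)
-42823 + n(-66 + 18, 93) = -42823 + (-11/6 + (-66 + 18) + 93) = -42823 + (-11/6 - 48 + 93) = -42823 + 259/6 = -256679/6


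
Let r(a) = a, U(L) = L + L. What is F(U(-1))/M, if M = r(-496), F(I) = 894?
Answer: -447/248 ≈ -1.8024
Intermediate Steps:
U(L) = 2*L
M = -496
F(U(-1))/M = 894/(-496) = 894*(-1/496) = -447/248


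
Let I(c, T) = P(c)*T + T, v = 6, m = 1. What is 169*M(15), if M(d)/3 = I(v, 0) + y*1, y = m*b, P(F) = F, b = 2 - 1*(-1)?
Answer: 1521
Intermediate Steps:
b = 3 (b = 2 + 1 = 3)
I(c, T) = T + T*c (I(c, T) = c*T + T = T*c + T = T + T*c)
y = 3 (y = 1*3 = 3)
M(d) = 9 (M(d) = 3*(0*(1 + 6) + 3*1) = 3*(0*7 + 3) = 3*(0 + 3) = 3*3 = 9)
169*M(15) = 169*9 = 1521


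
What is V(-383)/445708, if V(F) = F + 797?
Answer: 207/222854 ≈ 0.00092886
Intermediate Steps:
V(F) = 797 + F
V(-383)/445708 = (797 - 383)/445708 = 414*(1/445708) = 207/222854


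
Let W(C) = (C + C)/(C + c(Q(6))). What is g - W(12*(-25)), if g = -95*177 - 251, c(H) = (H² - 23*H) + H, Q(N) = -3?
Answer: -51206/3 ≈ -17069.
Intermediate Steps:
c(H) = H² - 22*H
g = -17066 (g = -16815 - 251 = -17066)
W(C) = 2*C/(75 + C) (W(C) = (C + C)/(C - 3*(-22 - 3)) = (2*C)/(C - 3*(-25)) = (2*C)/(C + 75) = (2*C)/(75 + C) = 2*C/(75 + C))
g - W(12*(-25)) = -17066 - 2*12*(-25)/(75 + 12*(-25)) = -17066 - 2*(-300)/(75 - 300) = -17066 - 2*(-300)/(-225) = -17066 - 2*(-300)*(-1)/225 = -17066 - 1*8/3 = -17066 - 8/3 = -51206/3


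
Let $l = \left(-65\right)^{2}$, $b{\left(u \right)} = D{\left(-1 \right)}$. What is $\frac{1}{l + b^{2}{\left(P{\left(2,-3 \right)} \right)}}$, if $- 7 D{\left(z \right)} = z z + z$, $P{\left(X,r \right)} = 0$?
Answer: $\frac{1}{4225} \approx 0.00023669$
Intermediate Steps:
$D{\left(z \right)} = - \frac{z}{7} - \frac{z^{2}}{7}$ ($D{\left(z \right)} = - \frac{z z + z}{7} = - \frac{z^{2} + z}{7} = - \frac{z + z^{2}}{7} = - \frac{z}{7} - \frac{z^{2}}{7}$)
$b{\left(u \right)} = 0$ ($b{\left(u \right)} = \left(- \frac{1}{7}\right) \left(-1\right) \left(1 - 1\right) = \left(- \frac{1}{7}\right) \left(-1\right) 0 = 0$)
$l = 4225$
$\frac{1}{l + b^{2}{\left(P{\left(2,-3 \right)} \right)}} = \frac{1}{4225 + 0^{2}} = \frac{1}{4225 + 0} = \frac{1}{4225}$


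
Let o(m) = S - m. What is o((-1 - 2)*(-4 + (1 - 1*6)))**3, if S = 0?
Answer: -19683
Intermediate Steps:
o(m) = -m (o(m) = 0 - m = -m)
o((-1 - 2)*(-4 + (1 - 1*6)))**3 = (-(-1 - 2)*(-4 + (1 - 1*6)))**3 = (-(-3)*(-4 + (1 - 6)))**3 = (-(-3)*(-4 - 5))**3 = (-(-3)*(-9))**3 = (-1*27)**3 = (-27)**3 = -19683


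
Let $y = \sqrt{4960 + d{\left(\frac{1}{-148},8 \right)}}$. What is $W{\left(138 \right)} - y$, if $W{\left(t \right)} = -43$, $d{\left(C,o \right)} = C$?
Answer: $-43 - \frac{\sqrt{27160923}}{74} \approx -113.43$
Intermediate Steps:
$y = \frac{\sqrt{27160923}}{74}$ ($y = \sqrt{4960 + \frac{1}{-148}} = \sqrt{4960 - \frac{1}{148}} = \sqrt{\frac{734079}{148}} = \frac{\sqrt{27160923}}{74} \approx 70.427$)
$W{\left(138 \right)} - y = -43 - \frac{\sqrt{27160923}}{74}$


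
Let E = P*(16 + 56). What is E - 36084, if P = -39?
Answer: -38892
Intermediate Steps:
E = -2808 (E = -39*(16 + 56) = -39*72 = -2808)
E - 36084 = -2808 - 36084 = -38892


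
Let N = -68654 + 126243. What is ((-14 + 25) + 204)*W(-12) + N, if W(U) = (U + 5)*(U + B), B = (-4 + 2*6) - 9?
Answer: 77154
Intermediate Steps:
B = -1 (B = (-4 + 12) - 9 = 8 - 9 = -1)
N = 57589
W(U) = (-1 + U)*(5 + U) (W(U) = (U + 5)*(U - 1) = (5 + U)*(-1 + U) = (-1 + U)*(5 + U))
((-14 + 25) + 204)*W(-12) + N = ((-14 + 25) + 204)*(-5 + (-12)**2 + 4*(-12)) + 57589 = (11 + 204)*(-5 + 144 - 48) + 57589 = 215*91 + 57589 = 19565 + 57589 = 77154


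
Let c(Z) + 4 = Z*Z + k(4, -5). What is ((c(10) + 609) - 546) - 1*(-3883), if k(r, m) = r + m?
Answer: 4041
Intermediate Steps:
k(r, m) = m + r
c(Z) = -5 + Z**2 (c(Z) = -4 + (Z*Z + (-5 + 4)) = -4 + (Z**2 - 1) = -4 + (-1 + Z**2) = -5 + Z**2)
((c(10) + 609) - 546) - 1*(-3883) = (((-5 + 10**2) + 609) - 546) - 1*(-3883) = (((-5 + 100) + 609) - 546) + 3883 = ((95 + 609) - 546) + 3883 = (704 - 546) + 3883 = 158 + 3883 = 4041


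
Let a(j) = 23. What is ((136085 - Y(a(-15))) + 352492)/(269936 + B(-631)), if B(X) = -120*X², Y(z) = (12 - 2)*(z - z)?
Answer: -488577/47509384 ≈ -0.010284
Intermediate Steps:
Y(z) = 0 (Y(z) = 10*0 = 0)
((136085 - Y(a(-15))) + 352492)/(269936 + B(-631)) = ((136085 - 1*0) + 352492)/(269936 - 120*(-631)²) = ((136085 + 0) + 352492)/(269936 - 120*398161) = (136085 + 352492)/(269936 - 47779320) = 488577/(-47509384) = 488577*(-1/47509384) = -488577/47509384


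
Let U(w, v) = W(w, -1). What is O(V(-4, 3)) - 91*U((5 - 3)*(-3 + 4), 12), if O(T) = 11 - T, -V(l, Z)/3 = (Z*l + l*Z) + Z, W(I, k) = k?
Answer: 39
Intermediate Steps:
U(w, v) = -1
V(l, Z) = -3*Z - 6*Z*l (V(l, Z) = -3*((Z*l + l*Z) + Z) = -3*((Z*l + Z*l) + Z) = -3*(2*Z*l + Z) = -3*(Z + 2*Z*l) = -3*Z - 6*Z*l)
O(V(-4, 3)) - 91*U((5 - 3)*(-3 + 4), 12) = (11 - (-3)*3*(1 + 2*(-4))) - 91*(-1) = (11 - (-3)*3*(1 - 8)) + 91 = (11 - (-3)*3*(-7)) + 91 = (11 - 1*63) + 91 = (11 - 63) + 91 = -52 + 91 = 39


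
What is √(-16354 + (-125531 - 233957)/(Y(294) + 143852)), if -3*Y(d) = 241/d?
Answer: I*√263304135938722624834/126877223 ≈ 127.89*I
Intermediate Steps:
Y(d) = -241/(3*d)
√(-16354 + (-125531 - 233957)/(Y(294) + 143852)) = √(-16354 + (-125531 - 233957)/(-241/3/294 + 143852)) = √(-16354 - 359488/(-241/3*1/294 + 143852)) = √(-16354 - 359488/(-241/882 + 143852)) = √(-16354 - 359488/126877223/882) = √(-16354 - 359488*882/126877223) = √(-16354 - 317068416/126877223) = √(-2075267173358/126877223) = I*√263304135938722624834/126877223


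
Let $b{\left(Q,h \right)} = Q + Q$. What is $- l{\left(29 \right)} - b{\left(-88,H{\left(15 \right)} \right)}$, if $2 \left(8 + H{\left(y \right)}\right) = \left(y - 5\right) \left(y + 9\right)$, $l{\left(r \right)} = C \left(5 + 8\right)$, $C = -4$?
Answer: $228$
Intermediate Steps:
$l{\left(r \right)} = -52$ ($l{\left(r \right)} = - 4 \left(5 + 8\right) = \left(-4\right) 13 = -52$)
$H{\left(y \right)} = -8 + \frac{\left(-5 + y\right) \left(9 + y\right)}{2}$ ($H{\left(y \right)} = -8 + \frac{\left(y - 5\right) \left(y + 9\right)}{2} = -8 + \frac{\left(-5 + y\right) \left(9 + y\right)}{2}$)
$b{\left(Q,h \right)} = 2 Q$
$- l{\left(29 \right)} - b{\left(-88,H{\left(15 \right)} \right)} = \left(-1\right) \left(-52\right) - 2 \left(-88\right) = 52 - -176 = 52 + 176 = 228$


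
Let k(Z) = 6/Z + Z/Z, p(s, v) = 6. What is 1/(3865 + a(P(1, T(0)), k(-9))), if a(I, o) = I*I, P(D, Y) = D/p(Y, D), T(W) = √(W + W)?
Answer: 36/139141 ≈ 0.00025873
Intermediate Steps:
T(W) = √2*√W (T(W) = √(2*W) = √2*√W)
k(Z) = 1 + 6/Z (k(Z) = 6/Z + 1 = 1 + 6/Z)
P(D, Y) = D/6
a(I, o) = I²
1/(3865 + a(P(1, T(0)), k(-9))) = 1/(3865 + ((⅙)*1)²) = 1/(3865 + (⅙)²) = 1/(3865 + 1/36) = 1/(139141/36) = 36/139141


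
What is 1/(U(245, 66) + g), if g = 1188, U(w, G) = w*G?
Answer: 1/17358 ≈ 5.7610e-5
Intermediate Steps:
U(w, G) = G*w
1/(U(245, 66) + g) = 1/(66*245 + 1188) = 1/(16170 + 1188) = 1/17358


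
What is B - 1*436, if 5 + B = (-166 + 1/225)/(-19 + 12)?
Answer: -657226/1575 ≈ -417.29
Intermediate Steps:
B = 29474/1575 (B = -5 + (-166 + 1/225)/(-19 + 12) = -5 + (-166 + 1/225)/(-7) = -5 - 37349/225*(-1/7) = -5 + 37349/1575 = 29474/1575 ≈ 18.714)
B - 1*436 = 29474/1575 - 1*436 = 29474/1575 - 436 = -657226/1575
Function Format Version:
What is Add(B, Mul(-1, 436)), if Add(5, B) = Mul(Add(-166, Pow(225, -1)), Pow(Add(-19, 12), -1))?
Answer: Rational(-657226, 1575) ≈ -417.29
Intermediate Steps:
B = Rational(29474, 1575) (B = Add(-5, Mul(Add(-166, Pow(225, -1)), Pow(Add(-19, 12), -1))) = Add(-5, Mul(Add(-166, Rational(1, 225)), Pow(-7, -1))) = Add(-5, Mul(Rational(-37349, 225), Rational(-1, 7))) = Add(-5, Rational(37349, 1575)) = Rational(29474, 1575) ≈ 18.714)
Add(B, Mul(-1, 436)) = Add(Rational(29474, 1575), Mul(-1, 436)) = Add(Rational(29474, 1575), -436) = Rational(-657226, 1575)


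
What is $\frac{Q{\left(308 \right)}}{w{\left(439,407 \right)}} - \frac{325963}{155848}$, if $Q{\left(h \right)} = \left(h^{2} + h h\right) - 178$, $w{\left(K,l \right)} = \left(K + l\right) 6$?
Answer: $\frac{633781823}{17979192} \approx 35.251$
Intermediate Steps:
$w{\left(K,l \right)} = 6 K + 6 l$
$Q{\left(h \right)} = -178 + 2 h^{2}$ ($Q{\left(h \right)} = \left(h^{2} + h^{2}\right) - 178 = 2 h^{2} - 178 = -178 + 2 h^{2}$)
$\frac{Q{\left(308 \right)}}{w{\left(439,407 \right)}} - \frac{325963}{155848} = \frac{-178 + 2 \cdot 308^{2}}{6 \cdot 439 + 6 \cdot 407} - \frac{325963}{155848} = \frac{-178 + 2 \cdot 94864}{2634 + 2442} - \frac{29633}{14168} = \frac{-178 + 189728}{5076} - \frac{29633}{14168} = 189550 \cdot \frac{1}{5076} - \frac{29633}{14168} = \frac{94775}{2538} - \frac{29633}{14168} = \frac{633781823}{17979192}$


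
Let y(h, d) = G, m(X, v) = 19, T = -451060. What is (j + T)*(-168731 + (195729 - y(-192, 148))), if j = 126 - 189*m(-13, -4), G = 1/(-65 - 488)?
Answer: -6786010524875/553 ≈ -1.2271e+10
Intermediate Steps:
G = -1/553 (G = 1/(-553) = -1/553 ≈ -0.0018083)
y(h, d) = -1/553
j = -3465 (j = 126 - 189*19 = 126 - 3591 = -3465)
(j + T)*(-168731 + (195729 - y(-192, 148))) = (-3465 - 451060)*(-168731 + (195729 - 1*(-1/553))) = -454525*(-168731 + (195729 + 1/553)) = -454525*(-168731 + 108238138/553) = -454525*14929895/553 = -6786010524875/553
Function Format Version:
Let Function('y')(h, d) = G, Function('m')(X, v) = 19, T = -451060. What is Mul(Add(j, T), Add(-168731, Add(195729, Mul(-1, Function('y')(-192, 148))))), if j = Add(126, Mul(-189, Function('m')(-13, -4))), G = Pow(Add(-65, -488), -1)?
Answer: Rational(-6786010524875, 553) ≈ -1.2271e+10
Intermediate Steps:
G = Rational(-1, 553) (G = Pow(-553, -1) = Rational(-1, 553) ≈ -0.0018083)
Function('y')(h, d) = Rational(-1, 553)
j = -3465 (j = Add(126, Mul(-189, 19)) = Add(126, -3591) = -3465)
Mul(Add(j, T), Add(-168731, Add(195729, Mul(-1, Function('y')(-192, 148))))) = Mul(Add(-3465, -451060), Add(-168731, Add(195729, Mul(-1, Rational(-1, 553))))) = Mul(-454525, Add(-168731, Add(195729, Rational(1, 553)))) = Mul(-454525, Add(-168731, Rational(108238138, 553))) = Mul(-454525, Rational(14929895, 553)) = Rational(-6786010524875, 553)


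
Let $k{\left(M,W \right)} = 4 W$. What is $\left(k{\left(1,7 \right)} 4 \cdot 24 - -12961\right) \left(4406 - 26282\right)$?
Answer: $-342337524$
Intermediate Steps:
$\left(k{\left(1,7 \right)} 4 \cdot 24 - -12961\right) \left(4406 - 26282\right) = \left(4 \cdot 7 \cdot 4 \cdot 24 - -12961\right) \left(4406 - 26282\right) = \left(28 \cdot 4 \cdot 24 + 12961\right) \left(-21876\right) = \left(112 \cdot 24 + 12961\right) \left(-21876\right) = \left(2688 + 12961\right) \left(-21876\right) = 15649 \left(-21876\right) = -342337524$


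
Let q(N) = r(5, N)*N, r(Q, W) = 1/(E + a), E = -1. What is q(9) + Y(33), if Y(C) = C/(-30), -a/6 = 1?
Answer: -167/70 ≈ -2.3857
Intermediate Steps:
a = -6 (a = -6*1 = -6)
r(Q, W) = -1/7 (r(Q, W) = 1/(-1 - 6) = 1/(-7) = -1/7)
Y(C) = -C/30 (Y(C) = C*(-1/30) = -C/30)
q(N) = -N/7
q(9) + Y(33) = -1/7*9 - 1/30*33 = -9/7 - 11/10 = -167/70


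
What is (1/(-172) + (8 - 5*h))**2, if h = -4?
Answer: 23184225/29584 ≈ 783.67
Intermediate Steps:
(1/(-172) + (8 - 5*h))**2 = (1/(-172) + (8 - 5*(-4)))**2 = (-1/172 + (8 + 20))**2 = (-1/172 + 28)**2 = (4815/172)**2 = 23184225/29584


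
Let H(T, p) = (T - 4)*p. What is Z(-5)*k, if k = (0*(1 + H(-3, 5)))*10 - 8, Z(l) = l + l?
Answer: 80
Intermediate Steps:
H(T, p) = p*(-4 + T) (H(T, p) = (-4 + T)*p = p*(-4 + T))
Z(l) = 2*l
k = -8 (k = (0*(1 + 5*(-4 - 3)))*10 - 8 = (0*(1 + 5*(-7)))*10 - 8 = (0*(1 - 35))*10 - 8 = (0*(-34))*10 - 8 = 0*10 - 8 = 0 - 8 = -8)
Z(-5)*k = (2*(-5))*(-8) = -10*(-8) = 80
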